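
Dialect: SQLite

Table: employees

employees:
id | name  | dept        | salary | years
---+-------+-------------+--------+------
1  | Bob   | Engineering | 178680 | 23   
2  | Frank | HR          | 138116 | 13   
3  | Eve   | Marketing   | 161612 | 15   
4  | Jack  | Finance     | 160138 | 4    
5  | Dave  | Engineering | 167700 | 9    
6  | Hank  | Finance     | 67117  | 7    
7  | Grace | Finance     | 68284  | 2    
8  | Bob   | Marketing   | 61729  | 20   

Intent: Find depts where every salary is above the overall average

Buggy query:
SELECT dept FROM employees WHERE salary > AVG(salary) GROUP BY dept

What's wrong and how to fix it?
Bug: AVG() is an aggregate; it can't sit directly in WHERE

Fix: Use a subquery for AVG and a HAVING MIN(...) filter so the condition holds for every row in the group

Corrected query:
SELECT dept FROM employees GROUP BY dept HAVING MIN(salary) > (SELECT AVG(salary) FROM employees)

Result:
dept       
-----------
Engineering
HR         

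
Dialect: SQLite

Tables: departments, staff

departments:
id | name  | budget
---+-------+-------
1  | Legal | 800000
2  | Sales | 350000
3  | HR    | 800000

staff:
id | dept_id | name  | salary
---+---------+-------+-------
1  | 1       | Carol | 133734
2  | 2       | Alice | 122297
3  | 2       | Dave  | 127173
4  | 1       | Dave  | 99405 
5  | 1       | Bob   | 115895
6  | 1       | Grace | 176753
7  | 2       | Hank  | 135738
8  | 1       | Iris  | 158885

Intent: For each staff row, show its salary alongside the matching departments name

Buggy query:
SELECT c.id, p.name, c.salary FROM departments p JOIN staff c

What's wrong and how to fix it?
Bug: Missing join condition: each staff row is matched to all departments rows instead of just its own

Fix: Specify the join condition linking the foreign key to the parent id

Corrected query:
SELECT c.id, p.name, c.salary FROM departments p JOIN staff c ON c.dept_id = p.id

Result:
id | name  | salary
---+-------+-------
1  | Legal | 133734
2  | Sales | 122297
3  | Sales | 127173
4  | Legal | 99405 
5  | Legal | 115895
6  | Legal | 176753
7  | Sales | 135738
8  | Legal | 158885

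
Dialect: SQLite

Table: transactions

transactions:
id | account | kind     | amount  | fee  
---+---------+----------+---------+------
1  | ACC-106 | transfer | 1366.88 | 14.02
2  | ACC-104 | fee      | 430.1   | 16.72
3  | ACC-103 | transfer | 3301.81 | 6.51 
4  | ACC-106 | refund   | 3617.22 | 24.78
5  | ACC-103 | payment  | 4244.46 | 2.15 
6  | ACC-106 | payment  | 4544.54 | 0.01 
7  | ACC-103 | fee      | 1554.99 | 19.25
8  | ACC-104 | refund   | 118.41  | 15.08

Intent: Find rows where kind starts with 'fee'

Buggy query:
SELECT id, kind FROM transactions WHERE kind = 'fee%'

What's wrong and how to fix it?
Bug: '=' compares the literal string including the % character; pattern matching needs LIKE

Fix: Use LIKE for wildcard pattern matching

Corrected query:
SELECT id, kind FROM transactions WHERE kind LIKE 'fee%'

Result:
id | kind
---+-----
2  | fee 
7  | fee 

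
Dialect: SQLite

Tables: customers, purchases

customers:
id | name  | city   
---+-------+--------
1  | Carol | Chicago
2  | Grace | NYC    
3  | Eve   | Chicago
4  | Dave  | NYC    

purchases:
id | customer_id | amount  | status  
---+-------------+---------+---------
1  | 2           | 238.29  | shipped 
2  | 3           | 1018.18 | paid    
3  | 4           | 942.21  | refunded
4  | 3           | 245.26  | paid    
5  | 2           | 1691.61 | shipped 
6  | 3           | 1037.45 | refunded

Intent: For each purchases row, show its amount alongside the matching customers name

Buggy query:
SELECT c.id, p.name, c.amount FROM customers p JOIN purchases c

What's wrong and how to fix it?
Bug: Missing join condition: each purchases row is matched to all customers rows instead of just its own

Fix: Specify the join condition linking the foreign key to the parent id

Corrected query:
SELECT c.id, p.name, c.amount FROM customers p JOIN purchases c ON c.customer_id = p.id

Result:
id | name  | amount 
---+-------+--------
1  | Grace | 238.29 
2  | Eve   | 1018.18
3  | Dave  | 942.21 
4  | Eve   | 245.26 
5  | Grace | 1691.61
6  | Eve   | 1037.45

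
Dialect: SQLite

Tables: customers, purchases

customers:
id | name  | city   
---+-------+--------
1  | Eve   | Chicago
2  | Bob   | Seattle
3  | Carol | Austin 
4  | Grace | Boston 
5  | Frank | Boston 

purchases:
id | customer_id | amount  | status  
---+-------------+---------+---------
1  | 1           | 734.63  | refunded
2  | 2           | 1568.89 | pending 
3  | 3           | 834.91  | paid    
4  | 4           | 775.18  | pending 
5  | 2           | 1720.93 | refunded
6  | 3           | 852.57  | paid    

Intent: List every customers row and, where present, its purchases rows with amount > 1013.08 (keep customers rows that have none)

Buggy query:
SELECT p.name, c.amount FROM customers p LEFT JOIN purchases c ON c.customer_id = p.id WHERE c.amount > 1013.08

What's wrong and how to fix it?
Bug: Filtering c.amount in WHERE discards the NULL rows produced by LEFT JOIN, turning it into an inner join

Fix: Move the right-table condition into the ON clause so unmatched parents are kept

Corrected query:
SELECT p.name, c.amount FROM customers p LEFT JOIN purchases c ON c.customer_id = p.id AND c.amount > 1013.08

Result:
name  | amount 
------+--------
Eve   | NULL   
Bob   | 1568.89
Bob   | 1720.93
Carol | NULL   
Grace | NULL   
Frank | NULL   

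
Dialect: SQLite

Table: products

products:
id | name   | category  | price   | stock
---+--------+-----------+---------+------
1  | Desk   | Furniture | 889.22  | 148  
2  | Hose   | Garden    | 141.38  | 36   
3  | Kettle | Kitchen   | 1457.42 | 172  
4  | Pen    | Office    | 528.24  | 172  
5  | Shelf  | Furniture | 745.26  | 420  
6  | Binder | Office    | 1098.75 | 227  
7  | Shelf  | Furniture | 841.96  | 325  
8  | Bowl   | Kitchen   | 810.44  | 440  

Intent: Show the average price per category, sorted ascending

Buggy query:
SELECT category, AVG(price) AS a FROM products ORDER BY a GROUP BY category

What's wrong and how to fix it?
Bug: GROUP BY must precede ORDER BY

Fix: Reorder: SELECT … FROM … GROUP BY … ORDER BY …

Corrected query:
SELECT category, AVG(price) AS a FROM products GROUP BY category ORDER BY a

Result:
category  | a      
----------+--------
Garden    | 141.38 
Office    | 813.495
Furniture | 825.48 
Kitchen   | 1133.93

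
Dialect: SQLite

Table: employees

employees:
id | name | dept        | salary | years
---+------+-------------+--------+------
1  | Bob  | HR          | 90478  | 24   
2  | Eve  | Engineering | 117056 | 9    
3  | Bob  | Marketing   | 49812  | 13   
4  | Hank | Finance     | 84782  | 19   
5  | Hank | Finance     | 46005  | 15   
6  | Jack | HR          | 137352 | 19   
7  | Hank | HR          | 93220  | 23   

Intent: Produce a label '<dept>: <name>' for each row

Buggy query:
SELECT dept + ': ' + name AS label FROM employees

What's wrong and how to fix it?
Bug: '+' is numeric addition; on text columns SQLite converts them to 0 instead of concatenating

Fix: Use the || operator for string concatenation

Corrected query:
SELECT dept || ': ' || name AS label FROM employees

Result:
label           
----------------
HR: Bob         
Engineering: Eve
Marketing: Bob  
Finance: Hank   
Finance: Hank   
HR: Jack        
HR: Hank        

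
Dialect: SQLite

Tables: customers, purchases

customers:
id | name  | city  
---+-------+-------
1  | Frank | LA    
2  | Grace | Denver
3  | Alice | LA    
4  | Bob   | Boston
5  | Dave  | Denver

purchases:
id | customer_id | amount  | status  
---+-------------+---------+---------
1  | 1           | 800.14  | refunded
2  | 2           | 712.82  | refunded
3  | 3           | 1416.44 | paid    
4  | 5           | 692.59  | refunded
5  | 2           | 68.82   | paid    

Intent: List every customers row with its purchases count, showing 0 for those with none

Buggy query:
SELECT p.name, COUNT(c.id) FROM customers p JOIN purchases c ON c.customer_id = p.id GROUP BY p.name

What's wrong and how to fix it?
Bug: An inner join excludes parents with zero children

Fix: Use LEFT JOIN so parents without children still appear (COUNT(c.id) gives 0)

Corrected query:
SELECT p.name, COUNT(c.id) FROM customers p LEFT JOIN purchases c ON c.customer_id = p.id GROUP BY p.name

Result:
name  | COUNT(c.id)
------+------------
Alice | 1          
Bob   | 0          
Dave  | 1          
Frank | 1          
Grace | 2          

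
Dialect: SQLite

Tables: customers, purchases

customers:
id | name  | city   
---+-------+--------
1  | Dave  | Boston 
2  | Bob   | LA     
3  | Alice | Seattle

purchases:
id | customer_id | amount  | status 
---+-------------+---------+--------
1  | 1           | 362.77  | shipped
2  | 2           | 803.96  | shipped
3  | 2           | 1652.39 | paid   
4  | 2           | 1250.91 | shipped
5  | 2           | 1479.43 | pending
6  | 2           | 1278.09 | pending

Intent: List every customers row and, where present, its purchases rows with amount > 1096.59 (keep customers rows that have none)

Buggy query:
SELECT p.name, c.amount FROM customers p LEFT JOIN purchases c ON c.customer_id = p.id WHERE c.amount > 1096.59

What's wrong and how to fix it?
Bug: A WHERE condition on the right-hand table after LEFT JOIN drops unmatched parents

Fix: Put 'c.amount > 1096.59' in the JOIN's ON clause instead of WHERE

Corrected query:
SELECT p.name, c.amount FROM customers p LEFT JOIN purchases c ON c.customer_id = p.id AND c.amount > 1096.59

Result:
name  | amount 
------+--------
Dave  | NULL   
Bob   | 1250.91
Bob   | 1278.09
Bob   | 1479.43
Bob   | 1652.39
Alice | NULL   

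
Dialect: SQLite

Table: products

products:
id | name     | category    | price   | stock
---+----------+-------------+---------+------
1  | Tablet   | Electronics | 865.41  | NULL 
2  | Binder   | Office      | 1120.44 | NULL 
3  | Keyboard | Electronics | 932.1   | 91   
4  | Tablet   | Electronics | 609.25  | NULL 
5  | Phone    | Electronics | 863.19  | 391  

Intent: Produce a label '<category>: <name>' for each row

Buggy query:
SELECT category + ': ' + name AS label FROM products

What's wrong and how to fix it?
Bug: '+' is numeric addition; on text columns SQLite converts them to 0 instead of concatenating

Fix: Replace + with || to concatenate text

Corrected query:
SELECT category || ': ' || name AS label FROM products

Result:
label                
---------------------
Electronics: Tablet  
Office: Binder       
Electronics: Keyboard
Electronics: Tablet  
Electronics: Phone   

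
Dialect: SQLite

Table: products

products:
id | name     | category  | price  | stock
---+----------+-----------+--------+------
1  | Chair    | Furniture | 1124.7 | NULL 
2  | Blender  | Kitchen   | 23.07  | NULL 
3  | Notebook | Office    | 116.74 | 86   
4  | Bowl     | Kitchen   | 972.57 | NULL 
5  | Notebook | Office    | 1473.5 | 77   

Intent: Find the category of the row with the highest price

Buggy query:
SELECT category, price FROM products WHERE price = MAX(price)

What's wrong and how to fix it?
Bug: WHERE is evaluated per row; an aggregate over the whole table isn't defined there

Fix: Wrap MAX in a scalar subquery so WHERE compares against a single value

Corrected query:
SELECT category, price FROM products WHERE price = (SELECT MAX(price) FROM products)

Result:
category | price 
---------+-------
Office   | 1473.5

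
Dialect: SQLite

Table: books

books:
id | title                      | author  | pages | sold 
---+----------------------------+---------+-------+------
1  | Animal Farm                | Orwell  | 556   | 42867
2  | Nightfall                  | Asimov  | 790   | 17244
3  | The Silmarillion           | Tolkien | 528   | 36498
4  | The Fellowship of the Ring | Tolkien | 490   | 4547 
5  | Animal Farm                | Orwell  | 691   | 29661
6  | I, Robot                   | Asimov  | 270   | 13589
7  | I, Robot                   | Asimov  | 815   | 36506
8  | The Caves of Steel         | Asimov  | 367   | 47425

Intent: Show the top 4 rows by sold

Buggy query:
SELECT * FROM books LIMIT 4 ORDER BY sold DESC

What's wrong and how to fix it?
Bug: ORDER BY cannot follow LIMIT; LIMIT is the final clause

Fix: Swap the clauses: ORDER BY first, then LIMIT

Corrected query:
SELECT * FROM books ORDER BY sold DESC LIMIT 4

Result:
id | title              | author  | pages | sold 
---+--------------------+---------+-------+------
8  | The Caves of Steel | Asimov  | 367   | 47425
1  | Animal Farm        | Orwell  | 556   | 42867
7  | I, Robot           | Asimov  | 815   | 36506
3  | The Silmarillion   | Tolkien | 528   | 36498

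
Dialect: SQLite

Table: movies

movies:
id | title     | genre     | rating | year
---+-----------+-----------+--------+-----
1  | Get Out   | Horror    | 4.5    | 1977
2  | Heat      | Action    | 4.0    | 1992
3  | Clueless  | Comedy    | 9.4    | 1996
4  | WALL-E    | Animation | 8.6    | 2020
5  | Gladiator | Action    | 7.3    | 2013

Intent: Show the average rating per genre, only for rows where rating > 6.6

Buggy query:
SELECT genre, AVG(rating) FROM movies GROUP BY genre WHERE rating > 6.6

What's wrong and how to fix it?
Bug: WHERE cannot follow GROUP BY

Fix: Place WHERE between FROM and GROUP BY

Corrected query:
SELECT genre, AVG(rating) FROM movies WHERE rating > 6.6 GROUP BY genre

Result:
genre     | AVG(rating)
----------+------------
Action    | 7.3        
Animation | 8.6        
Comedy    | 9.4        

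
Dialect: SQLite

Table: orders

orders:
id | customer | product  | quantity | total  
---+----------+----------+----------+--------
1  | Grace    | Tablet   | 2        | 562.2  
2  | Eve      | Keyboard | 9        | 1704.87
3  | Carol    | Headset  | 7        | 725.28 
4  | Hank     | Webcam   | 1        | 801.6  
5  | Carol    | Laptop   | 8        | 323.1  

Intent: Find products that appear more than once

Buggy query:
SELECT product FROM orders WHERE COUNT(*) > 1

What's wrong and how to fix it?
Bug: WHERE can't reference COUNT(*); aggregates are computed after WHERE

Fix: GROUP BY product, then filter groups with HAVING COUNT(*) > 1

Corrected query:
SELECT product FROM orders GROUP BY product HAVING COUNT(*) > 1

Result:
(no rows)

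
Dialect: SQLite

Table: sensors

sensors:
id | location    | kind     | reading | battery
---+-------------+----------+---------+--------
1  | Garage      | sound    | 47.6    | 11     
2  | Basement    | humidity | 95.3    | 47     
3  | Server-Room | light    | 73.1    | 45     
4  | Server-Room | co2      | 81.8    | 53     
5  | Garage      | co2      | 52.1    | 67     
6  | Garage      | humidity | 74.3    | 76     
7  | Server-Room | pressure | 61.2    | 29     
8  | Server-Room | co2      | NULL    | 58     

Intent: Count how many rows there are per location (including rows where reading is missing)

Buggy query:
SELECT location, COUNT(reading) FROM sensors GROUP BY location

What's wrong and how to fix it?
Bug: COUNT(column) counts non-NULL values only; rows with NULL reading aren't counted

Fix: Use COUNT(*) to count all rows regardless of NULL

Corrected query:
SELECT location, COUNT(*) FROM sensors GROUP BY location

Result:
location    | COUNT(*)
------------+---------
Basement    | 1       
Garage      | 3       
Server-Room | 4       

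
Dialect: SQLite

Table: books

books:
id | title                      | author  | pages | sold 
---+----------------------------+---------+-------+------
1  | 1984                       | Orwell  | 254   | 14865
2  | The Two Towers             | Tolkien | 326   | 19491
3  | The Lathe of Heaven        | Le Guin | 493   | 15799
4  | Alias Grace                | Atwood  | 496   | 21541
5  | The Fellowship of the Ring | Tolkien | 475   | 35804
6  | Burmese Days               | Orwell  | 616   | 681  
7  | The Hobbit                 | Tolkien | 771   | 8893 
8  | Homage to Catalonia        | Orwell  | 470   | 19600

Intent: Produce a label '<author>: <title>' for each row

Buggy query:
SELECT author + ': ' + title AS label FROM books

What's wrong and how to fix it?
Bug: '+' is numeric addition; on text columns SQLite converts them to 0 instead of concatenating

Fix: Use the || operator for string concatenation

Corrected query:
SELECT author || ': ' || title AS label FROM books

Result:
label                              
-----------------------------------
Orwell: 1984                       
Tolkien: The Two Towers            
Le Guin: The Lathe of Heaven       
Atwood: Alias Grace                
Tolkien: The Fellowship of the Ring
Orwell: Burmese Days               
Tolkien: The Hobbit                
Orwell: Homage to Catalonia        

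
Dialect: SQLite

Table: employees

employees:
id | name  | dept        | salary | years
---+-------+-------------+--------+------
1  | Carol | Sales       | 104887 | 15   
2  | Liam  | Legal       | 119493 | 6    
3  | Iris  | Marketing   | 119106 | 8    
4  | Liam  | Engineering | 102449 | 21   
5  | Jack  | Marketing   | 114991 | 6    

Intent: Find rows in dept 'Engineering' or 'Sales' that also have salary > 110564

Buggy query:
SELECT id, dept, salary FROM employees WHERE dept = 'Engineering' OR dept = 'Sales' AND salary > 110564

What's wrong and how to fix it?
Bug: AND binds tighter than OR, so this parses as dept = 'Engineering' OR (dept = 'Sales' AND salary > 110564)

Fix: Add parentheses around the OR so the AND applies to both alternatives

Corrected query:
SELECT id, dept, salary FROM employees WHERE (dept = 'Engineering' OR dept = 'Sales') AND salary > 110564

Result:
(no rows)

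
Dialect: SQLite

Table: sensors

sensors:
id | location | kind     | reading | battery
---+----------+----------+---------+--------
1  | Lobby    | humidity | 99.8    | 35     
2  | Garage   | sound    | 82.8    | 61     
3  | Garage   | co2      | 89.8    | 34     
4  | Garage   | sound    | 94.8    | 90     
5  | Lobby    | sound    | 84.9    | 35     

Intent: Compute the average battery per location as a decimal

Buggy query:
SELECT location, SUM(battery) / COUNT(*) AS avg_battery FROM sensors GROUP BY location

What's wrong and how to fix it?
Bug: SUM(battery) and COUNT(*) are both integers; the division truncates the fractional part

Fix: Cast one side to REAL so the division keeps the fractional part

Corrected query:
SELECT location, SUM(battery) * 1.0 / COUNT(*) AS avg_battery FROM sensors GROUP BY location

Result:
location | avg_battery
---------+------------
Garage   | 61.666667  
Lobby    | 35         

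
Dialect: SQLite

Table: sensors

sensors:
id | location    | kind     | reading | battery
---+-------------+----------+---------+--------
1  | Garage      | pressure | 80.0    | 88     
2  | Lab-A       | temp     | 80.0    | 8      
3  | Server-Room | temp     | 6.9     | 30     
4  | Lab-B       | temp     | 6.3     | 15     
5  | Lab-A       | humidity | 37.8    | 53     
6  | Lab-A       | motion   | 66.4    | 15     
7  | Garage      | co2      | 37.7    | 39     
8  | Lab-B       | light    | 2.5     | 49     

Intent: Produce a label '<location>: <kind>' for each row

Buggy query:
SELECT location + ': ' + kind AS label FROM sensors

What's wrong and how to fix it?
Bug: '+' is numeric addition; on text columns SQLite converts them to 0 instead of concatenating

Fix: Use the || operator for string concatenation

Corrected query:
SELECT location || ': ' || kind AS label FROM sensors

Result:
label            
-----------------
Garage: pressure 
Lab-A: temp      
Server-Room: temp
Lab-B: temp      
Lab-A: humidity  
Lab-A: motion    
Garage: co2      
Lab-B: light     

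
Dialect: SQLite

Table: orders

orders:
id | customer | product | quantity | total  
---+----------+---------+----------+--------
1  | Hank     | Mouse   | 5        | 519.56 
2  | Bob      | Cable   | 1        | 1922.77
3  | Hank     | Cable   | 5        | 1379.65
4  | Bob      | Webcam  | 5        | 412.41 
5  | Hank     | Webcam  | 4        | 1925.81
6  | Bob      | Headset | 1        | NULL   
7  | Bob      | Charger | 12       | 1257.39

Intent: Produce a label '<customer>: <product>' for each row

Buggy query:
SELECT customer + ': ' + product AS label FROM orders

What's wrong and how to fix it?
Bug: '+' is numeric addition; on text columns SQLite converts them to 0 instead of concatenating

Fix: Replace + with || to concatenate text

Corrected query:
SELECT customer || ': ' || product AS label FROM orders

Result:
label       
------------
Hank: Mouse 
Bob: Cable  
Hank: Cable 
Bob: Webcam 
Hank: Webcam
Bob: Headset
Bob: Charger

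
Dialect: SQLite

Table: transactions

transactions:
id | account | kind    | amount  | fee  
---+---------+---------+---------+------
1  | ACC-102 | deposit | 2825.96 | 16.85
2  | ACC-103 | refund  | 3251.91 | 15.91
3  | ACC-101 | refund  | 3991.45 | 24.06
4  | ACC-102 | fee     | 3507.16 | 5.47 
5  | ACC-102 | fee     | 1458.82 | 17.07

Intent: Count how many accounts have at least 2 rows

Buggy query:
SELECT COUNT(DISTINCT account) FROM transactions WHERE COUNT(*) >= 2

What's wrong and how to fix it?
Bug: COUNT(*) cannot appear in WHERE; the per-group count doesn't exist yet

Fix: Use a subquery that GROUPs and filters with HAVING, then count its rows

Corrected query:
SELECT COUNT(*) FROM (SELECT account FROM transactions GROUP BY account HAVING COUNT(*) >= 2)

Result:
COUNT(*)
--------
1       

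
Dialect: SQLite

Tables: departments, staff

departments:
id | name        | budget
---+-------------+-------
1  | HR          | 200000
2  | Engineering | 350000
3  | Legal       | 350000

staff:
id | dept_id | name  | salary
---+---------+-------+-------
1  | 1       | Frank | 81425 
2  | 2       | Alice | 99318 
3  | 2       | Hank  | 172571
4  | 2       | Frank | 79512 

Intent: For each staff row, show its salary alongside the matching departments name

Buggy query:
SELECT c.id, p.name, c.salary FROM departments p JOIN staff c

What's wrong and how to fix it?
Bug: JOIN with no ON clause produces a cartesian product; every staff row pairs with every departments row

Fix: Specify the join condition linking the foreign key to the parent id

Corrected query:
SELECT c.id, p.name, c.salary FROM departments p JOIN staff c ON c.dept_id = p.id

Result:
id | name        | salary
---+-------------+-------
1  | HR          | 81425 
2  | Engineering | 99318 
3  | Engineering | 172571
4  | Engineering | 79512 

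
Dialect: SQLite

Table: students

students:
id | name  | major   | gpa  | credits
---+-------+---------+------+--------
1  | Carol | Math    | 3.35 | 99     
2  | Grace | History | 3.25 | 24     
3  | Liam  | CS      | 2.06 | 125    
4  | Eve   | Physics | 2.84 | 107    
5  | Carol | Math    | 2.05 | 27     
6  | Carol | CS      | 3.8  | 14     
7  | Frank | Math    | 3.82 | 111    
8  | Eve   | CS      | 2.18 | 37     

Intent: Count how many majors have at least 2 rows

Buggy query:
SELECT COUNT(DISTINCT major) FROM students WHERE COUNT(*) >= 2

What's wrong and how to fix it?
Bug: WHERE filters individual rows, not groups, so a group-level COUNT is invalid there

Fix: Group first with HAVING COUNT(*) >= 2, then COUNT the resulting groups

Corrected query:
SELECT COUNT(*) FROM (SELECT major FROM students GROUP BY major HAVING COUNT(*) >= 2)

Result:
COUNT(*)
--------
2       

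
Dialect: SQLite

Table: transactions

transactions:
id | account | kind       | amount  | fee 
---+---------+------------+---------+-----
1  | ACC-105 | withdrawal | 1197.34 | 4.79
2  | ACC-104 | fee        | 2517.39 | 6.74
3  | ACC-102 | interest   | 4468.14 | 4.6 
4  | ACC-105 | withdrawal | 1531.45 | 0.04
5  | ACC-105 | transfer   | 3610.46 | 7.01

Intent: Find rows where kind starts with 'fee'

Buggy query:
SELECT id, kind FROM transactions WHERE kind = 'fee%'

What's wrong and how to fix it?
Bug: '=' compares the literal string including the % character; pattern matching needs LIKE

Fix: Use LIKE for wildcard pattern matching

Corrected query:
SELECT id, kind FROM transactions WHERE kind LIKE 'fee%'

Result:
id | kind
---+-----
2  | fee 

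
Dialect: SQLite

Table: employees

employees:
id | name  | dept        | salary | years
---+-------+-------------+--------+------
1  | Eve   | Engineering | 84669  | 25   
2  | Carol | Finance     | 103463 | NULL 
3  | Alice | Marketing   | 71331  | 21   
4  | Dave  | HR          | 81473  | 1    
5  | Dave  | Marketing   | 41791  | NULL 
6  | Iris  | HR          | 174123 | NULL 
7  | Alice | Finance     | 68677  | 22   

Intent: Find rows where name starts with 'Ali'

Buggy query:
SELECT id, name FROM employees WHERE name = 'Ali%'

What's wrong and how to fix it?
Bug: Wildcards only work with LIKE; '=' treats '%' as a literal character

Fix: Use LIKE for wildcard pattern matching

Corrected query:
SELECT id, name FROM employees WHERE name LIKE 'Ali%'

Result:
id | name 
---+------
3  | Alice
7  | Alice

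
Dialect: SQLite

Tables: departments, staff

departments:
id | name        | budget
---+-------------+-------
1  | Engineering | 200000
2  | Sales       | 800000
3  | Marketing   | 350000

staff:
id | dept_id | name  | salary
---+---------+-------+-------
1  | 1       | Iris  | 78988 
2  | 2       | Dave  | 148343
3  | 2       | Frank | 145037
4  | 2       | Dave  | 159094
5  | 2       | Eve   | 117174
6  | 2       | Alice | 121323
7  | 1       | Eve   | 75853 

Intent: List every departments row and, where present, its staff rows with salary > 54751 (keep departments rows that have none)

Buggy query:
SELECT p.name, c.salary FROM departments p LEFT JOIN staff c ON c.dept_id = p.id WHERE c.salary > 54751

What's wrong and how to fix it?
Bug: Filtering c.salary in WHERE discards the NULL rows produced by LEFT JOIN, turning it into an inner join

Fix: Put 'c.salary > 54751' in the JOIN's ON clause instead of WHERE

Corrected query:
SELECT p.name, c.salary FROM departments p LEFT JOIN staff c ON c.dept_id = p.id AND c.salary > 54751

Result:
name        | salary
------------+-------
Engineering | 75853 
Engineering | 78988 
Sales       | 117174
Sales       | 121323
Sales       | 145037
Sales       | 148343
Sales       | 159094
Marketing   | NULL  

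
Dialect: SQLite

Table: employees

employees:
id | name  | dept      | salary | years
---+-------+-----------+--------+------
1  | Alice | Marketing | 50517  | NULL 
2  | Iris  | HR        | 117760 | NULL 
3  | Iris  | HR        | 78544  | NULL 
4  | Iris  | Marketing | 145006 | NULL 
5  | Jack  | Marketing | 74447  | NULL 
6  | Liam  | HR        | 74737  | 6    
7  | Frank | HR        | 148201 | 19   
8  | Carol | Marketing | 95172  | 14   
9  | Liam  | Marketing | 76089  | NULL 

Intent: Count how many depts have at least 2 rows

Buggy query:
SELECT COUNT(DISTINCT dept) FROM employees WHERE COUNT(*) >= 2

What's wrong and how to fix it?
Bug: WHERE filters individual rows, not groups, so a group-level COUNT is invalid there

Fix: Group first with HAVING COUNT(*) >= 2, then COUNT the resulting groups

Corrected query:
SELECT COUNT(*) FROM (SELECT dept FROM employees GROUP BY dept HAVING COUNT(*) >= 2)

Result:
COUNT(*)
--------
2       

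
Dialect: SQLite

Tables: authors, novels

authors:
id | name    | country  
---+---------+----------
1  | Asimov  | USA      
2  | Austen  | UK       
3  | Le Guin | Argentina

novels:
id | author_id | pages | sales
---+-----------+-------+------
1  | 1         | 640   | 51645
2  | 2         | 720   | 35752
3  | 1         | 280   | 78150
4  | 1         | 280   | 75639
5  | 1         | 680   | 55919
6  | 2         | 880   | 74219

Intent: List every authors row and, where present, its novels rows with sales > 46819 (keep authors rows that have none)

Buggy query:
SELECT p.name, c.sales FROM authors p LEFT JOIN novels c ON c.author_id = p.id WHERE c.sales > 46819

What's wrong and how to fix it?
Bug: Filtering c.sales in WHERE discards the NULL rows produced by LEFT JOIN, turning it into an inner join

Fix: Put 'c.sales > 46819' in the JOIN's ON clause instead of WHERE

Corrected query:
SELECT p.name, c.sales FROM authors p LEFT JOIN novels c ON c.author_id = p.id AND c.sales > 46819

Result:
name    | sales
--------+------
Asimov  | 51645
Asimov  | 55919
Asimov  | 75639
Asimov  | 78150
Austen  | 74219
Le Guin | NULL 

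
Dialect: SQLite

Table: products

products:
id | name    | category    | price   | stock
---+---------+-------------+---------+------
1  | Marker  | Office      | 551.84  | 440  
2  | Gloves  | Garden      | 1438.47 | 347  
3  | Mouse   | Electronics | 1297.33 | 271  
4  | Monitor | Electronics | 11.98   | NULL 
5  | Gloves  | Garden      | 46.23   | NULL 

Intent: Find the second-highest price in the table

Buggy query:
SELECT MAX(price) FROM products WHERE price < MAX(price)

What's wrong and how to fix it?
Bug: MAX(price) on the right of the comparison is an aggregate-in-WHERE error

Fix: Compute the overall MAX in a subquery, then take MAX of rows below it

Corrected query:
SELECT MAX(price) FROM products WHERE price < (SELECT MAX(price) FROM products)

Result:
MAX(price)
----------
1297.33   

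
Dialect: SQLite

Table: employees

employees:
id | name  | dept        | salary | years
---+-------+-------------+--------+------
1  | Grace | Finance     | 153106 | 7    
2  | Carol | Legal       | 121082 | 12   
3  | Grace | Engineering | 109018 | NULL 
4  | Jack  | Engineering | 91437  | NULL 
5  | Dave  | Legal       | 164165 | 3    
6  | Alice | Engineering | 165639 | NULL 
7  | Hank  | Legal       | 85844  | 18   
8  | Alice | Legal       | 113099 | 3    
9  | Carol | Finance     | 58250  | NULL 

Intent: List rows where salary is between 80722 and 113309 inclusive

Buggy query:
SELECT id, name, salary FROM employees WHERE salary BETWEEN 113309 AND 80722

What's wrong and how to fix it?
Bug: BETWEEN expects the lower bound first; with 113309 AND 80722 the range is empty

Fix: Write BETWEEN 80722 AND 113309

Corrected query:
SELECT id, name, salary FROM employees WHERE salary BETWEEN 80722 AND 113309

Result:
id | name  | salary
---+-------+-------
3  | Grace | 109018
4  | Jack  | 91437 
7  | Hank  | 85844 
8  | Alice | 113099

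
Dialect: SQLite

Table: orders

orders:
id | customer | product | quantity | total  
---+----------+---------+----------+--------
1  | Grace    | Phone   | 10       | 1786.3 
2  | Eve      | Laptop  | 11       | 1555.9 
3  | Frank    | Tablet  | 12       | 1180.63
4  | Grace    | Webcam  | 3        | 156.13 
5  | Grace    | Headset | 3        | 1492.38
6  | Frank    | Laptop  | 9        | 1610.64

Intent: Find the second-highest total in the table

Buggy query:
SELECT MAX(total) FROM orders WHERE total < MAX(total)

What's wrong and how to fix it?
Bug: MAX(total) on the right of the comparison is an aggregate-in-WHERE error

Fix: Put the inner MAX in a scalar subquery

Corrected query:
SELECT MAX(total) FROM orders WHERE total < (SELECT MAX(total) FROM orders)

Result:
MAX(total)
----------
1610.64   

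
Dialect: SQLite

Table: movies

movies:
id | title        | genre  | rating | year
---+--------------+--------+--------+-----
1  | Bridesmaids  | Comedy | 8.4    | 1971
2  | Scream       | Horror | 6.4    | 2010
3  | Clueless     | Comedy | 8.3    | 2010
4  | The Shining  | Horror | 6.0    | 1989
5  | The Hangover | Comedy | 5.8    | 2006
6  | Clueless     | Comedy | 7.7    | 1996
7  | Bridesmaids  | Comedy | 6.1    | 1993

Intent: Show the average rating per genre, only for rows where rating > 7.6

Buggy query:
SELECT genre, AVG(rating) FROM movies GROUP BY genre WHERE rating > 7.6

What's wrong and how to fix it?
Bug: WHERE cannot follow GROUP BY

Fix: Move the WHERE clause before GROUP BY

Corrected query:
SELECT genre, AVG(rating) FROM movies WHERE rating > 7.6 GROUP BY genre

Result:
genre  | AVG(rating)
-------+------------
Comedy | 8.133333   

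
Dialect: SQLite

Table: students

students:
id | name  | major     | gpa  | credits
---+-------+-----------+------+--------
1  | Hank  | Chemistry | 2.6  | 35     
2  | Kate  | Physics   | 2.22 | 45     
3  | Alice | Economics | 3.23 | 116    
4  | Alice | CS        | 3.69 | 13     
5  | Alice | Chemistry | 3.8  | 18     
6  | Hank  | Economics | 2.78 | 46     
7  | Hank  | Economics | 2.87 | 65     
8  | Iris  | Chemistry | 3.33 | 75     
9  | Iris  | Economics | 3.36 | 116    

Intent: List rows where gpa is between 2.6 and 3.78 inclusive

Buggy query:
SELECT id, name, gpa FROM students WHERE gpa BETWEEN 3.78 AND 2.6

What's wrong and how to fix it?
Bug: The bounds are reversed; BETWEEN a AND b requires a <= b to match anything

Fix: Write BETWEEN 2.6 AND 3.78

Corrected query:
SELECT id, name, gpa FROM students WHERE gpa BETWEEN 2.6 AND 3.78

Result:
id | name  | gpa 
---+-------+-----
1  | Hank  | 2.6 
3  | Alice | 3.23
4  | Alice | 3.69
6  | Hank  | 2.78
7  | Hank  | 2.87
8  | Iris  | 3.33
9  | Iris  | 3.36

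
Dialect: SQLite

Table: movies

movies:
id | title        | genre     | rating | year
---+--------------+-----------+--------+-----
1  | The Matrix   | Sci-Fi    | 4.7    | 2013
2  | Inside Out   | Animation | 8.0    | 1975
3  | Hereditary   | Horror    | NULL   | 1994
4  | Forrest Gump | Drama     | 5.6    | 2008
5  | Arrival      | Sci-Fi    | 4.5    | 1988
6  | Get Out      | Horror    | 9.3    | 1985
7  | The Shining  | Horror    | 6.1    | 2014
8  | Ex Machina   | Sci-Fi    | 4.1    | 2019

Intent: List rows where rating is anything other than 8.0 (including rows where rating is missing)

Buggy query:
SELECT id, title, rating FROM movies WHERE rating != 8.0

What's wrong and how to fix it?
Bug: Inequality against NULL is unknown, not true; rows with NULL are dropped

Fix: Handle NULL separately with IS NULL alongside the inequality

Corrected query:
SELECT id, title, rating FROM movies WHERE rating != 8.0 OR rating IS NULL

Result:
id | title        | rating
---+--------------+-------
1  | The Matrix   | 4.7   
3  | Hereditary   | NULL  
4  | Forrest Gump | 5.6   
5  | Arrival      | 4.5   
6  | Get Out      | 9.3   
7  | The Shining  | 6.1   
8  | Ex Machina   | 4.1   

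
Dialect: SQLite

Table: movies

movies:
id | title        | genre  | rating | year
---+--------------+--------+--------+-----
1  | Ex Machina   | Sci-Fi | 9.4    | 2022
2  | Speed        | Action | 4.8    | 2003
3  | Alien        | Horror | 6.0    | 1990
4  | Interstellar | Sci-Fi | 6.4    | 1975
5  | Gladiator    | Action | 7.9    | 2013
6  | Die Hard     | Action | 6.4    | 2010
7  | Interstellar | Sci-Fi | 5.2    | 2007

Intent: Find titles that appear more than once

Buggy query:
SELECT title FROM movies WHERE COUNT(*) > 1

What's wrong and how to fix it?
Bug: WHERE can't reference COUNT(*); aggregates are computed after WHERE

Fix: GROUP BY title, then filter groups with HAVING COUNT(*) > 1

Corrected query:
SELECT title FROM movies GROUP BY title HAVING COUNT(*) > 1

Result:
title       
------------
Interstellar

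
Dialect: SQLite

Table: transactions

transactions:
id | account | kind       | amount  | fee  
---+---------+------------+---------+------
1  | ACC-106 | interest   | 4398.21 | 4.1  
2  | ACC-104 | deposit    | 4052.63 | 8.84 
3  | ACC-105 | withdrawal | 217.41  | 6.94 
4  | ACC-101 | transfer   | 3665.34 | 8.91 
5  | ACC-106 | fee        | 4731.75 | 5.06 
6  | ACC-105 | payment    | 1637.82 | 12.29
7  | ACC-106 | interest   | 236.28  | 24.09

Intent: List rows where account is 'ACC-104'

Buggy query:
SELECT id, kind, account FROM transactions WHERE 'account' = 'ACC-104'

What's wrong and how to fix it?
Bug: Single quotes denote string literals in SQL; the column name is being compared as a constant string

Fix: Reference the column as account without single quotes

Corrected query:
SELECT id, kind, account FROM transactions WHERE account = 'ACC-104'

Result:
id | kind    | account
---+---------+--------
2  | deposit | ACC-104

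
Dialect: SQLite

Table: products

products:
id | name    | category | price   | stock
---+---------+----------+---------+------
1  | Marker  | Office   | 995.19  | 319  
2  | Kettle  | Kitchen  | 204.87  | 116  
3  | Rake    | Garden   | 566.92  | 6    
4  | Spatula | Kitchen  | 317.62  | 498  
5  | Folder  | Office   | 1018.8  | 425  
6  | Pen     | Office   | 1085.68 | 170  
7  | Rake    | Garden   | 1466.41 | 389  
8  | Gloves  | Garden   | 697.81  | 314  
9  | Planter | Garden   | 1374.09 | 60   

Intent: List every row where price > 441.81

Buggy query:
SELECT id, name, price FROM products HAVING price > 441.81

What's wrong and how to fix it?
Bug: This is a non-aggregate query (no GROUP BY, no aggregates), so in SQLite the HAVING clause is invalid here; a row-level condition belongs in WHERE

Fix: Replace HAVING with WHERE since the condition applies to individual rows

Corrected query:
SELECT id, name, price FROM products WHERE price > 441.81

Result:
id | name    | price  
---+---------+--------
1  | Marker  | 995.19 
3  | Rake    | 566.92 
5  | Folder  | 1018.8 
6  | Pen     | 1085.68
7  | Rake    | 1466.41
8  | Gloves  | 697.81 
9  | Planter | 1374.09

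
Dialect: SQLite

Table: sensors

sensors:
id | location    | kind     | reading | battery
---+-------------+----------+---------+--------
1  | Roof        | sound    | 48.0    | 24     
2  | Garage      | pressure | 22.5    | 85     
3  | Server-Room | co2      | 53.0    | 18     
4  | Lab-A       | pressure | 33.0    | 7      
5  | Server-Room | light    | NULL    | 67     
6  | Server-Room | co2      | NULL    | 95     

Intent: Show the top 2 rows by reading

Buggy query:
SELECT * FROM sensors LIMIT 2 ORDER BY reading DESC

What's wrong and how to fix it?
Bug: ORDER BY cannot follow LIMIT; LIMIT is the final clause

Fix: Swap the clauses: ORDER BY first, then LIMIT

Corrected query:
SELECT * FROM sensors ORDER BY reading DESC LIMIT 2

Result:
id | location    | kind  | reading | battery
---+-------------+-------+---------+--------
3  | Server-Room | co2   | 53      | 18     
1  | Roof        | sound | 48      | 24     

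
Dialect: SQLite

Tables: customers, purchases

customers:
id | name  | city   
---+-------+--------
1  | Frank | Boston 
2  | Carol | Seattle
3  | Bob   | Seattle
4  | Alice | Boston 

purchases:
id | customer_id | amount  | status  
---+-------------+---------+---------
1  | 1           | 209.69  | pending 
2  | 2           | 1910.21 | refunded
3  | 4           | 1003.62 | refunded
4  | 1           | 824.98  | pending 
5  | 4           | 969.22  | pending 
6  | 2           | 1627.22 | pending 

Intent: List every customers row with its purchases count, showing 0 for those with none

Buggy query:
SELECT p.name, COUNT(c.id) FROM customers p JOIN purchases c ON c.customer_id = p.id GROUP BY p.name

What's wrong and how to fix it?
Bug: INNER JOIN drops customers rows that have no matching purchases rows

Fix: Switch to LEFT JOIN to retain unmatched parent rows

Corrected query:
SELECT p.name, COUNT(c.id) FROM customers p LEFT JOIN purchases c ON c.customer_id = p.id GROUP BY p.name

Result:
name  | COUNT(c.id)
------+------------
Alice | 2          
Bob   | 0          
Carol | 2          
Frank | 2          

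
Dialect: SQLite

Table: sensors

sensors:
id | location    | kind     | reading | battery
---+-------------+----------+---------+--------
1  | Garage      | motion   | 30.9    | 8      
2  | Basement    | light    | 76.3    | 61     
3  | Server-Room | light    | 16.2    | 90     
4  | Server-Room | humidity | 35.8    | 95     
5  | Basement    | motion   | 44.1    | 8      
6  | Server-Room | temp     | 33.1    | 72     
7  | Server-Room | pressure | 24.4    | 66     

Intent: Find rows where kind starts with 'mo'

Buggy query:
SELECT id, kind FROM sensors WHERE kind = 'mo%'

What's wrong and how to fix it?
Bug: '=' compares the literal string including the % character; pattern matching needs LIKE

Fix: Replace '=' with LIKE so 'mo%' is treated as a pattern

Corrected query:
SELECT id, kind FROM sensors WHERE kind LIKE 'mo%'

Result:
id | kind  
---+-------
1  | motion
5  | motion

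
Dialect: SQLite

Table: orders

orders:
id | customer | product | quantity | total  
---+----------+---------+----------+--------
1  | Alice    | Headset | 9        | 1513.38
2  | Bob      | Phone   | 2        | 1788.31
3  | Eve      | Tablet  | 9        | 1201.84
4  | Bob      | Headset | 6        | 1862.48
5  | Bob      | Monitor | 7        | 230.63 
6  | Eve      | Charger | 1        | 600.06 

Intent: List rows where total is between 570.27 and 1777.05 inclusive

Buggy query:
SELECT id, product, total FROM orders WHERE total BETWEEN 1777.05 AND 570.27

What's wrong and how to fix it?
Bug: The bounds are reversed; BETWEEN a AND b requires a <= b to match anything

Fix: Write BETWEEN 570.27 AND 1777.05

Corrected query:
SELECT id, product, total FROM orders WHERE total BETWEEN 570.27 AND 1777.05

Result:
id | product | total  
---+---------+--------
1  | Headset | 1513.38
3  | Tablet  | 1201.84
6  | Charger | 600.06 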